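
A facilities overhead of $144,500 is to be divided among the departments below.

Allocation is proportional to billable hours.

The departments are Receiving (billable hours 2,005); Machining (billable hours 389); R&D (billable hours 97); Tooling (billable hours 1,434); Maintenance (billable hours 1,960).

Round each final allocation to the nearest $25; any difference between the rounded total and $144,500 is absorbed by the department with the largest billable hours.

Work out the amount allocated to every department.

Sum of billable hours: 5,885.
Pro-rata amounts: Receiving 2,005/5,885 × $144,500 = 49,230.67; Machining 389/5,885 × $144,500 = 9,551.49; R&D 97/5,885 × $144,500 = 2,381.73; Tooling 1,434/5,885 × $144,500 = 35,210.37; Maintenance 1,960/5,885 × $144,500 = 48,125.74.
Rounded to nearest $25: Receiving $49,225; Machining $9,550; R&D $2,375; Tooling $35,200; Maintenance $48,125. Sum = $144,475.
Difference $144,500 − $144,475 = +$25 applied to largest billable hours (Receiving): Receiving becomes $49,250.

Receiving: $49,250; Machining: $9,550; R&D: $2,375; Tooling: $35,200; Maintenance: $48,125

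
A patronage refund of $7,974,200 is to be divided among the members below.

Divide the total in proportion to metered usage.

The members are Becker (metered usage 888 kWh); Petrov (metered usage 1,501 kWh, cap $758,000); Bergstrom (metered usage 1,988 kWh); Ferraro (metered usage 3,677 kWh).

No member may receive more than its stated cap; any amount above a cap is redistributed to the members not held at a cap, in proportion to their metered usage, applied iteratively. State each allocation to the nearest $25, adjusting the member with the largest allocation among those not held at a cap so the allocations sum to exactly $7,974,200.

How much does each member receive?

Becker: $977,875; Petrov: $758,000; Bergstrom: $2,189,200; Ferraro: $4,049,125

Metered usage total: 8,054.
Unconstrained shares: Becker 879,201.59; Petrov 1,486,127.91; Bergstrom 1,968,302.66; Ferraro 3,640,567.84.
Cap binds for Petrov ($758,000); residual $7,216,200 reallocated over remaining metered usage 6,553.
Redistributed shares: Becker 977,870.53 → $977,875; Bergstrom 2,189,196.64 → $2,189,200; Ferraro 4,049,132.82 → $4,049,125.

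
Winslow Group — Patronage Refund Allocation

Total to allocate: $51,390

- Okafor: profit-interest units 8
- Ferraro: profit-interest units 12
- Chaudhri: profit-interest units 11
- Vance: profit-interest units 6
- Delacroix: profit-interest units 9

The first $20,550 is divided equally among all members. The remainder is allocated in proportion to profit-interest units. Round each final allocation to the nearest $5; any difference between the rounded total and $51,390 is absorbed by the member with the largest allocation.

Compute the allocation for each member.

Okafor: $9,475 · Ferraro: $12,150 · Chaudhri: $11,485 · Vance: $8,135 · Delacroix: $10,145

Equal tier: $20,550 ÷ 5 = $4,110 apiece.
Remainder $30,840 by profit-interest units (total 46): Okafor 5,363.48 → $5,365; Ferraro 8,045.22 → $8,045; Chaudhri 7,374.78 → $7,375; Vance 4,022.61 → $4,025; Delacroix 6,033.91 → $6,035.
Rounding difference −$5 on remainder applied to Ferraro.
Totals: Okafor $4,110 + $5,365 = $9,475; Ferraro $4,110 + $8,040 = $12,150; Chaudhri $4,110 + $7,375 = $11,485; Vance $4,110 + $4,025 = $8,135; Delacroix $4,110 + $6,035 = $10,145.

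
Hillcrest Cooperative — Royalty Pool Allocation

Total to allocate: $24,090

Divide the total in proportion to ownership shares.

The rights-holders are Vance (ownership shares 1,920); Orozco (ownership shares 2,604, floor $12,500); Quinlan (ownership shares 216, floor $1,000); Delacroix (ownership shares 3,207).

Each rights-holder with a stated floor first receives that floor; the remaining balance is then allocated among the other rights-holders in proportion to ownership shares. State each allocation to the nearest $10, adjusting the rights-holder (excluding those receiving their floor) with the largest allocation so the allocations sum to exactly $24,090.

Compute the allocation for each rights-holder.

Guaranteed amounts: Orozco $12,500; Quinlan $1,000. Residual $10,590.
Residual split over remaining ownership shares 5,127: Vance 3,965.83 → $3,970; Delacroix 6,624.17 → $6,620.

Vance: $3,970; Orozco: $12,500; Quinlan: $1,000; Delacroix: $6,620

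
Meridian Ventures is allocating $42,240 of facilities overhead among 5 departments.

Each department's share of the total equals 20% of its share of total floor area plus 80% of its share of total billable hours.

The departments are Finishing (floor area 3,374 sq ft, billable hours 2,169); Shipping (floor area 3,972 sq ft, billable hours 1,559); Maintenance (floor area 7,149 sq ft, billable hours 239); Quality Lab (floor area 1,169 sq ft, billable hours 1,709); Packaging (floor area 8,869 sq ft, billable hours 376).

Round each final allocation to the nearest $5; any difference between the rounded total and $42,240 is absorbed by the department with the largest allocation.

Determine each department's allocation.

Finishing: $13,270 · Shipping: $10,075 · Maintenance: $3,795 · Quality Lab: $9,945 · Packaging: $5,155

Totals — floor area 24,533, billable hours 6,052.
Composite weights (20% floor area + 80% billable hours): Finishing 0.3142; Shipping 0.2385; Maintenance 0.0899; Quality Lab 0.2354; Packaging 0.1220.
Pro-rata amounts: Finishing 13,272.69; Shipping 10,072.61; Maintenance 3,796.26; Quality Lab 9,944.94; Packaging 5,153.50.
After rounding ($5): Finishing $13,275; Shipping $10,075; Maintenance $3,795; Quality Lab $9,945; Packaging $5,155. Sum = $42,245.
Difference $42,240 − $42,245 = −$5 applied to largest allocation (Finishing): Finishing becomes $13,270.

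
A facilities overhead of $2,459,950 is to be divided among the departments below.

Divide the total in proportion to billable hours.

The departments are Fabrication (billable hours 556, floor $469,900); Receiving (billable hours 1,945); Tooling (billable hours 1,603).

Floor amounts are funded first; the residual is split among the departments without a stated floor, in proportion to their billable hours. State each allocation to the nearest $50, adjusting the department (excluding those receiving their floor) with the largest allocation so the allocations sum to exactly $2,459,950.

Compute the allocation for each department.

Fund the minimums — Fabrication $469,900. Remaining pool $1,990,050.
Remaining pool split over remaining billable hours 3,548: Receiving 1,090,937.78 → $1,090,950; Tooling 899,112.22 → $899,100.

Fabrication: $469,900 | Receiving: $1,090,950 | Tooling: $899,100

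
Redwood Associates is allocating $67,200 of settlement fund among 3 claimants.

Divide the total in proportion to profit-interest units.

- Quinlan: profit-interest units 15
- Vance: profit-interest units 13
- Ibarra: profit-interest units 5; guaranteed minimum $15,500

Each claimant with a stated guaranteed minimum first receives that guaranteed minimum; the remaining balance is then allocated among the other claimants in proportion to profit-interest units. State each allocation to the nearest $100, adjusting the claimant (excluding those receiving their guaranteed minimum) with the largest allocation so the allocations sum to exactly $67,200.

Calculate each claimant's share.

Quinlan: $27,700 | Vance: $24,000 | Ibarra: $15,500

Minimums first: Ibarra $15,500. Balance $51,700.
Balance split over remaining profit-interest units 28: Quinlan 27,696.43 → $27,700; Vance 24,003.57 → $24,000.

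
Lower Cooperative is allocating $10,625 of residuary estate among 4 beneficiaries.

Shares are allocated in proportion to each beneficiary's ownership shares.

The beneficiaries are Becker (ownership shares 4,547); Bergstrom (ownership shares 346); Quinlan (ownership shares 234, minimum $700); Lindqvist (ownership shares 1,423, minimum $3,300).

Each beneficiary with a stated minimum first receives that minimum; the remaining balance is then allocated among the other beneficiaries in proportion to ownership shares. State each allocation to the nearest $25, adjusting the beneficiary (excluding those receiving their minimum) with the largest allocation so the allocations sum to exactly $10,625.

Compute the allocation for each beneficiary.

Guaranteed amounts: Quinlan $700; Lindqvist $3,300. Residual $6,625.
Residual split over remaining ownership shares 4,893: Becker 6,156.52 → $6,150; Bergstrom 468.48 → $475.

Becker: $6,150; Bergstrom: $475; Quinlan: $700; Lindqvist: $3,300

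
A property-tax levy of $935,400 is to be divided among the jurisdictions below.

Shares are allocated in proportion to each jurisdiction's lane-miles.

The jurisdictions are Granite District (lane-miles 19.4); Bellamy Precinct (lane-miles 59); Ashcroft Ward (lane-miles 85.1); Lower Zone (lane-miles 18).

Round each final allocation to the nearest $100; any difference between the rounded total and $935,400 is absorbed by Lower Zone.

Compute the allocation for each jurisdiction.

Total lane-miles = 181.5.
Raw shares: Granite District 19.4/181.5 × $935,400 = 99,982.15; Bellamy Precinct 59/181.5 × $935,400 = 304,069.42; Ashcroft Ward 85.1/181.5 × $935,400 = 438,581.49; Lower Zone 18/181.5 × $935,400 = 92,766.94.
After rounding ($100): Granite District $100,000; Bellamy Precinct $304,100; Ashcroft Ward $438,600; Lower Zone $92,800. Sum = $935,500.
Difference $935,400 − $935,500 = −$100 applied to Lower Zone: Lower Zone becomes $92,700.

Granite District: $100,000 · Bellamy Precinct: $304,100 · Ashcroft Ward: $438,600 · Lower Zone: $92,700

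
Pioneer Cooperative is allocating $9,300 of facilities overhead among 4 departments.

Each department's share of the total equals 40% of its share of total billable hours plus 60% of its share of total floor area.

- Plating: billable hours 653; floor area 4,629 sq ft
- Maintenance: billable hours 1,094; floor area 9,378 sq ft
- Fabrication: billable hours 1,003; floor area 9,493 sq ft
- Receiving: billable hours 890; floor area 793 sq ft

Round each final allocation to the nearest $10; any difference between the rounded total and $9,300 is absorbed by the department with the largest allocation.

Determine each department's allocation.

Plating: $1,730 | Maintenance: $3,270 | Fabrication: $3,210 | Receiving: $1,090

Billable hours total 3,640; floor area total 24,293.
Composite weights (40% billable hours + 60% floor area): Plating 0.1861; Maintenance 0.3518; Fabrication 0.3447; Receiving 0.1174.
Unrounded shares: Plating 1,730.61; Maintenance 3,272.13; Fabrication 3,205.55; Receiving 1,091.71.
Rounded to nearest $10: Plating $1,730; Maintenance $3,270; Fabrication $3,210; Receiving $1,090. Sum = $9,300.
No rounding difference to absorb.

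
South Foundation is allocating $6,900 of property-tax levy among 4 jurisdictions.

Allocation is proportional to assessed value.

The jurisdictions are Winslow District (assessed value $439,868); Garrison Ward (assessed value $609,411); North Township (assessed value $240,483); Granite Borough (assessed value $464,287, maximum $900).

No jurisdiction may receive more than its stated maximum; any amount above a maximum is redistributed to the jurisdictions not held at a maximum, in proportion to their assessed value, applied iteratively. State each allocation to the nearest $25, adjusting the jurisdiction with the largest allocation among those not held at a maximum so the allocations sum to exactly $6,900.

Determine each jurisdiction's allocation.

Winslow District: $2,050 · Garrison Ward: $2,825 · North Township: $1,125 · Granite Borough: $900

Total assessed value = 1,754,049.
Unconstrained shares: Winslow District 1,730.33; Garrison Ward 2,397.27; North Township 946.00; Granite Borough 1,826.39.
Capped: Granite Borough ($900); residual $6,000 reallocated over remaining assessed value 1,289,762.
Redistributed shares: Winslow District 2,046.28 → $2,050; Garrison Ward 2,834.99 → $2,825; North Township 1,118.73 → $1,125.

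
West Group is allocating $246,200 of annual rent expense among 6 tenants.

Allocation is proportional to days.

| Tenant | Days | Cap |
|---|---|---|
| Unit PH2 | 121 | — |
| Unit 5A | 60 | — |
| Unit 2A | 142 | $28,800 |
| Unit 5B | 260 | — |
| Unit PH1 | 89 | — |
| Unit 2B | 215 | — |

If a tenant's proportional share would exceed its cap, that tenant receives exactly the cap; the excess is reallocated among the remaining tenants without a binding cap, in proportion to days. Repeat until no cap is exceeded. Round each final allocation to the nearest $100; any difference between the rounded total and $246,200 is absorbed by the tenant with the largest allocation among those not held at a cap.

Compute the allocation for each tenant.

Days total: 887.
Proportional shares (ignoring caps): Unit PH2 33,585.34; Unit 5A 16,653.89; Unit 2A 39,414.21; Unit 5B 72,166.85; Unit PH1 24,703.27; Unit 2B 59,676.44.
Held at cap: Unit 2A ($28,800); remaining pool $217,400 reallocated over remaining days 745.
Redistributed shares: Unit PH2 35,309.26 → $35,300; Unit 5A 17,508.72 → $17,500; Unit 5B 75,871.14 → $75,900; Unit PH1 25,971.28 → $26,000; Unit 2B 62,739.60 → $62,700.

Unit PH2: $35,300; Unit 5A: $17,500; Unit 2A: $28,800; Unit 5B: $75,900; Unit PH1: $26,000; Unit 2B: $62,700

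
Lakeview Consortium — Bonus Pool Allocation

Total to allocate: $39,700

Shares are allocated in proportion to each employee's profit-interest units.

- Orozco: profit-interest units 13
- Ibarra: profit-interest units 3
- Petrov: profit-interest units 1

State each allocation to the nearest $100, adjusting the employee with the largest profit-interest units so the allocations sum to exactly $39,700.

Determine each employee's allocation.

Total profit-interest units = 13 + 3 + 1 = 17.
Proportional shares: Orozco 30,358.82; Ibarra 7,005.88; Petrov 2,335.29.
Rounded to nearest $100: Orozco $30,400; Ibarra $7,000; Petrov $2,300. Sum = $39,700.
Sum already equals the total — no adjustment.

Orozco: $30,400 | Ibarra: $7,000 | Petrov: $2,300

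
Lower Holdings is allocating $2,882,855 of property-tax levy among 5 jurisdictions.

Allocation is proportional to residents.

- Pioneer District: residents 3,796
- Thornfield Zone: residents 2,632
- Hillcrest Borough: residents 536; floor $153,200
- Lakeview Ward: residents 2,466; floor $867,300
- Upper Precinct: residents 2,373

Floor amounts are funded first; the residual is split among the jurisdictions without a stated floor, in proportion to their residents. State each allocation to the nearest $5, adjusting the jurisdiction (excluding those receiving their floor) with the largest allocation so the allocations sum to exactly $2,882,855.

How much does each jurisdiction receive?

Fund the minimums — Hillcrest Borough $153,200; Lakeview Ward $867,300. Remaining pool $1,862,355.
Remaining pool split over remaining residents 8,801: Pioneer District 803,260.95 → $803,260; Thornfield Zone 556,950.16 → $556,950; Upper Precinct 502,143.89 → $502,145.

Pioneer District: $803,260 | Thornfield Zone: $556,950 | Hillcrest Borough: $153,200 | Lakeview Ward: $867,300 | Upper Precinct: $502,145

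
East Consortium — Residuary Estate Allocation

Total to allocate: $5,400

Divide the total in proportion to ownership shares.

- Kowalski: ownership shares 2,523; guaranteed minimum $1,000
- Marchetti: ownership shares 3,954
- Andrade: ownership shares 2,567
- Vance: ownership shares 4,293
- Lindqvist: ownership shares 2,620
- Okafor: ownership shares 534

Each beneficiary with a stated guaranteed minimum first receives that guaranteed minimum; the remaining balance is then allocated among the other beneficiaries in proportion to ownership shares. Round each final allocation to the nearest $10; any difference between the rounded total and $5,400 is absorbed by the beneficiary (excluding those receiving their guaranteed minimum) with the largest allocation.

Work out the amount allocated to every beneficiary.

Kowalski: $1,000; Marchetti: $1,250; Andrade: $810; Vance: $1,340; Lindqvist: $830; Okafor: $170

Minimums first: Kowalski $1,000. Balance $4,400.
Balance split over remaining ownership shares 13,968: Marchetti 1,245.53 → $1,250; Andrade 808.62 → $810; Vance 1,352.32 → $1,350; Lindqvist 825.32 → $830; Okafor 168.21 → $170.
Rounding difference −$10 applied to Vance → $1,340.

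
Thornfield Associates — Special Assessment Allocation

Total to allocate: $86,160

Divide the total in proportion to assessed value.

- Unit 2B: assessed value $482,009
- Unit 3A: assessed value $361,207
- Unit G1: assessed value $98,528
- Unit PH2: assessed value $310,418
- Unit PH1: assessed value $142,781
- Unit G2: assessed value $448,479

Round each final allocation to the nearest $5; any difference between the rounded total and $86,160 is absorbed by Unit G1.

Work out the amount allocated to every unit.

Unit 2B: $22,530; Unit 3A: $16,885; Unit G1: $4,600; Unit PH2: $14,510; Unit PH1: $6,675; Unit G2: $20,960

Total assessed value = 1,843,422.
Unrounded shares: Unit 2B 482,009/1,843,422 × $86,160 = 22,528.70; Unit 3A 361,207/1,843,422 × $86,160 = 16,882.51; Unit G1 98,528/1,843,422 × $86,160 = 4,605.12; Unit PH2 310,418/1,843,422 × $86,160 = 14,508.68; Unit PH1 142,781/1,843,422 × $86,160 = 6,673.46; Unit G2 448,479/1,843,422 × $86,160 = 20,961.53.
After rounding ($5): Unit 2B $22,530; Unit 3A $16,885; Unit G1 $4,605; Unit PH2 $14,510; Unit PH1 $6,675; Unit G2 $20,960. Sum = $86,165.
Difference $86,160 − $86,165 = −$5 applied to Unit G1: Unit G1 becomes $4,600.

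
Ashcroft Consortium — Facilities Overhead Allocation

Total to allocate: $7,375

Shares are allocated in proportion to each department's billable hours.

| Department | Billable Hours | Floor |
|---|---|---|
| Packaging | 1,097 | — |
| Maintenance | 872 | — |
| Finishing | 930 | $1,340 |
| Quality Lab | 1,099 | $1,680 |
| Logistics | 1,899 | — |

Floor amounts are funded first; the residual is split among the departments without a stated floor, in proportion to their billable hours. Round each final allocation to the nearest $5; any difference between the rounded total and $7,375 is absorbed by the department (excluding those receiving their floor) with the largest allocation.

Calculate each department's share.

Minimums first: Finishing $1,340; Quality Lab $1,680. Residual $4,355.
Residual split over remaining billable hours 3,868: Packaging 1,235.12 → $1,235; Maintenance 981.79 → $980; Logistics 2,138.09 → $2,140.

Packaging: $1,235 · Maintenance: $980 · Finishing: $1,340 · Quality Lab: $1,680 · Logistics: $2,140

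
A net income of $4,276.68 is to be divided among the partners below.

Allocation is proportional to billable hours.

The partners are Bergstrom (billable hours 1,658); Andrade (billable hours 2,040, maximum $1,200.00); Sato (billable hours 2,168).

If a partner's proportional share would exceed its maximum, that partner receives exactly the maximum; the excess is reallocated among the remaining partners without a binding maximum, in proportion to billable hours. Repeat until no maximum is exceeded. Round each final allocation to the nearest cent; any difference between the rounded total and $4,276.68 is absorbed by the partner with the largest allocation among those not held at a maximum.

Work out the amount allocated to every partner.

Bergstrom: $1,333.28 | Andrade: $1,200.00 | Sato: $1,743.40

Combined billable hours = 5,866.
Proportional shares (ignoring caps): Bergstrom 1,208.7854; Andrade 1,487.2873; Sato 1,580.6073.
Capped: Andrade ($1,200.00); residual $3,076.68 reallocated over remaining billable hours 3,826.
Redistributed shares: Bergstrom 1,333.2816 → $1,333.28; Sato 1,743.3984 → $1,743.40.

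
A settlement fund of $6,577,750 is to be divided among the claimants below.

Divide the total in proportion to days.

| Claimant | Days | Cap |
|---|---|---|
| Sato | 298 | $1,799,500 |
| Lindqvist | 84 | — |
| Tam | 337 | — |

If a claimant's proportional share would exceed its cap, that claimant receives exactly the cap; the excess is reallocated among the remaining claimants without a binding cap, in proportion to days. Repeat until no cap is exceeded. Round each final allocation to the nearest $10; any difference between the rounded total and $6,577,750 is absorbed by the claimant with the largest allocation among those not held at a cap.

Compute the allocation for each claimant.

Sato: $1,799,500 | Lindqvist: $953,380 | Tam: $3,824,870

Days total: 719.
Pro-rata shares before constraints: Sato 2,726,244.09; Lindqvist 768,471.49; Tam 3,083,034.42.
Held at cap: Sato ($1,799,500); balance $4,778,250 reallocated over remaining days 421.
Shares after redistribution: Lindqvist 953,380.05 → $953,380; Tam 3,824,869.95 → $3,824,870.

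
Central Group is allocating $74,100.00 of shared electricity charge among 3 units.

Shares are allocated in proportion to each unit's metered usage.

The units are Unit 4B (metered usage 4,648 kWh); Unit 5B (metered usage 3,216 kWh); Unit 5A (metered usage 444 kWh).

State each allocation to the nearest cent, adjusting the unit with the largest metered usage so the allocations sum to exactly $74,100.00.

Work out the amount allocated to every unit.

Unit 4B: $41,456.04 · Unit 5B: $28,683.87 · Unit 5A: $3,960.09

Combined metered usage = 4,648 + 3,216 + 444 = 8,308.
Raw shares: Unit 4B 41,456.0424; Unit 5B 28,683.8710; Unit 5A 3,960.0867.
After rounding (cent): Unit 4B $41,456.04; Unit 5B $28,683.87; Unit 5A $3,960.09. Sum = $74,100.00.
No rounding difference to absorb.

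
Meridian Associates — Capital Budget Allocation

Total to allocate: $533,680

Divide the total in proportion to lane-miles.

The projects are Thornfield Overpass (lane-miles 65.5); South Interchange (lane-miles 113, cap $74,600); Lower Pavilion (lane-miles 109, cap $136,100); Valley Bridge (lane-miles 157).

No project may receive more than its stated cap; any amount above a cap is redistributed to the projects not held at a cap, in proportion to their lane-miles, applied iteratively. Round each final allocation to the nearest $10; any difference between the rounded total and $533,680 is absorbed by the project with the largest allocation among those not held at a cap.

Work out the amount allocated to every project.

Total lane-miles = 444.5.
Pro-rata shares before constraints: Thornfield Overpass 78,641.26; South Interchange 135,671.18; Lower Pavilion 130,868.66; Valley Bridge 188,498.90.
Held at cap: South Interchange ($74,600); remaining pool $459,080 reallocated over remaining lane-miles 331.5.
Held at cap: Lower Pavilion ($136,100); remaining pool $322,980 reallocated over remaining lane-miles 222.5.
Shares after redistribution: Thornfield Overpass 95,079.51 → $95,080; Valley Bridge 227,900.49 → $227,900.

Thornfield Overpass: $95,080 · South Interchange: $74,600 · Lower Pavilion: $136,100 · Valley Bridge: $227,900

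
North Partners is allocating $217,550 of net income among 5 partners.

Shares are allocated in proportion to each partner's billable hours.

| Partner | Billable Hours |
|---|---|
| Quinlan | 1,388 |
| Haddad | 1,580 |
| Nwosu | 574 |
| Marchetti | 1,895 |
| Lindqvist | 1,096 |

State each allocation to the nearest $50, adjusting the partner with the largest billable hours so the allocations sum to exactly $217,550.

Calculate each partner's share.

Billable hours total: 6,533.
Raw shares: Quinlan 1,388/6,533 × $217,550 = 46,220.63; Haddad 1,580/6,533 × $217,550 = 52,614.27; Nwosu 574/6,533 × $217,550 = 19,114.30; Marchetti 1,895/6,533 × $217,550 = 63,103.82; Lindqvist 1,096/6,533 × $217,550 = 36,496.98.
At nearest $50: Quinlan $46,200; Haddad $52,600; Nwosu $19,100; Marchetti $63,100; Lindqvist $36,500. Sum = $217,500.
Difference $217,550 − $217,500 = +$50 applied to largest billable hours (Marchetti): Marchetti becomes $63,150.

Quinlan: $46,200 | Haddad: $52,600 | Nwosu: $19,100 | Marchetti: $63,150 | Lindqvist: $36,500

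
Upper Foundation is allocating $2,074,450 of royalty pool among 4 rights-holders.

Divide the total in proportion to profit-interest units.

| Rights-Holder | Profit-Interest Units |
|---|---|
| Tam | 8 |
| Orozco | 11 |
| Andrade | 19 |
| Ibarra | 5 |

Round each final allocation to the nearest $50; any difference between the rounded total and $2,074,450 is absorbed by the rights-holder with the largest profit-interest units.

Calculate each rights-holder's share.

Total profit-interest units = 43.
Pro-rata amounts: Tam 8/43 × $2,074,450 = 385,944.19; Orozco 11/43 × $2,074,450 = 530,673.26; Andrade 19/43 × $2,074,450 = 916,617.44; Ibarra 5/43 × $2,074,450 = 241,215.12.
At nearest $50: Tam $385,950; Orozco $530,650; Andrade $916,600; Ibarra $241,200. Sum = $2,074,400.
Difference $2,074,450 − $2,074,400 = +$50 applied to largest profit-interest units (Andrade): Andrade becomes $916,650.

Tam: $385,950 | Orozco: $530,650 | Andrade: $916,650 | Ibarra: $241,200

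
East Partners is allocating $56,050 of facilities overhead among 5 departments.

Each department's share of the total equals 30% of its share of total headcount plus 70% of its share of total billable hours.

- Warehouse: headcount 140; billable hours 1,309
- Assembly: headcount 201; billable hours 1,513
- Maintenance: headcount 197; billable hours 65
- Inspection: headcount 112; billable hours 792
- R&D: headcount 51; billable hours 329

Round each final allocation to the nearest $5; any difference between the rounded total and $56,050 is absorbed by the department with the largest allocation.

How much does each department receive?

Headcount total 701; billable hours total 4,008.
Composite weights (30% headcount + 70% billable hours): Warehouse 0.2885; Assembly 0.3503; Maintenance 0.0957; Inspection 0.1863; R&D 0.0793.
Unrounded shares: Warehouse 16,172.23; Assembly 19,632.44; Maintenance 5,361.77; Inspection 10,439.59; R&D 4,443.98.
Rounded to nearest $5: Warehouse $16,170; Assembly $19,630; Maintenance $5,360; Inspection $10,440; R&D $4,445. Sum = $56,045.
Difference $56,050 − $56,045 = +$5 applied to largest allocation (Assembly): Assembly becomes $19,635.

Warehouse: $16,170 | Assembly: $19,635 | Maintenance: $5,360 | Inspection: $10,440 | R&D: $4,445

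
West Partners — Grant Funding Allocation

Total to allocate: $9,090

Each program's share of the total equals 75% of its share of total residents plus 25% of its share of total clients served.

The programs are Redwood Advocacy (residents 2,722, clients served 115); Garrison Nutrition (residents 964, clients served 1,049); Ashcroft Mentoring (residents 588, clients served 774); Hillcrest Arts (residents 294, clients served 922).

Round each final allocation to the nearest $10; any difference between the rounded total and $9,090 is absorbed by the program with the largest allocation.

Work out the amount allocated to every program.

Residents total 4,568; clients served total 2,860.
Blended shares (75% residents + 25% clients served): Redwood Advocacy 0.4570; Garrison Nutrition 0.2500; Ashcroft Mentoring 0.1642; Hillcrest Arts 0.1289.
Raw shares: Redwood Advocacy 4,153.82; Garrison Nutrition 2,272.23; Ashcroft Mentoring 1,492.56; Hillcrest Arts 1,171.38.
After rounding ($10): Redwood Advocacy $4,150; Garrison Nutrition $2,270; Ashcroft Mentoring $1,490; Hillcrest Arts $1,170. Sum = $9,080.
Difference $9,090 − $9,080 = +$10 applied to largest allocation (Redwood Advocacy): Redwood Advocacy becomes $4,160.

Redwood Advocacy: $4,160 · Garrison Nutrition: $2,270 · Ashcroft Mentoring: $1,490 · Hillcrest Arts: $1,170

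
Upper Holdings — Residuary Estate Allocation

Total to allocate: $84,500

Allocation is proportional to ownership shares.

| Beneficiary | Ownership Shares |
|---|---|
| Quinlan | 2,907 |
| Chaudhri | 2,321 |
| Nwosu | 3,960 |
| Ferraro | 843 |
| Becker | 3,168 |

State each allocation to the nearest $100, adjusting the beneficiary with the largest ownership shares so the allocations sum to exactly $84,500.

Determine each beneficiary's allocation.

Quinlan: $18,600 · Chaudhri: $14,900 · Nwosu: $25,300 · Ferraro: $5,400 · Becker: $20,300

Ownership shares total: 13,199.
Raw shares: Quinlan 2,907/13,199 × $84,500 = 18,610.61; Chaudhri 2,321/13,199 × $84,500 = 14,859.04; Nwosu 3,960/13,199 × $84,500 = 25,351.92; Ferraro 843/13,199 × $84,500 = 5,396.89; Becker 3,168/13,199 × $84,500 = 20,281.54.
Rounded to nearest $100: Quinlan $18,600; Chaudhri $14,900; Nwosu $25,400; Ferraro $5,400; Becker $20,300. Sum = $84,600.
Difference $84,500 − $84,600 = −$100 applied to largest ownership shares (Nwosu): Nwosu becomes $25,300.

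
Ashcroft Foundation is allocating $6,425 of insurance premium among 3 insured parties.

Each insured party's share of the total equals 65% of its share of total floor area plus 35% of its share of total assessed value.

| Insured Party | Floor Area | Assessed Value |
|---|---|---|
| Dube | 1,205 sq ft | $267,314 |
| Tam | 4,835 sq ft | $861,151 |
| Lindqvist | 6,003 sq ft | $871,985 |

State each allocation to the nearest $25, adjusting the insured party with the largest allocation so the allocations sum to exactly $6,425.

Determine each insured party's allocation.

Totals — floor area 12,043, assessed value 2,000,450.
Blended shares (65% floor area + 35% assessed value): Dube 0.1118; Tam 0.4116; Lindqvist 0.4766.
Pro-rata amounts: Dube 718.36; Tam 2,644.71; Lindqvist 3,061.93.
After rounding ($25): Dube $725; Tam $2,650; Lindqvist $3,050. Sum = $6,425.
Rounded total matches; no reconciliation needed.

Dube: $725 | Tam: $2,650 | Lindqvist: $3,050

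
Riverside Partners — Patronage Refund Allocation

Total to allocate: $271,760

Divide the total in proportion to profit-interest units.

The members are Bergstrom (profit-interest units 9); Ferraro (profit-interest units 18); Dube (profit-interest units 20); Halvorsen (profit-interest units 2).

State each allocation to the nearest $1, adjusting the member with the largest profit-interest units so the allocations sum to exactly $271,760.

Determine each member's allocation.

Bergstrom: $49,915 | Ferraro: $99,830 | Dube: $110,923 | Halvorsen: $11,092

Combined profit-interest units = 9 + 18 + 20 + 2 = 49.
Raw shares: Bergstrom 49,915.10; Ferraro 99,830.20; Dube 110,922.45; Halvorsen 11,092.24.
At nearest $1: Bergstrom $49,915; Ferraro $99,830; Dube $110,922; Halvorsen $11,092. Sum = $271,759.
Difference $271,760 − $271,759 = +$1 applied to largest profit-interest units (Dube): Dube becomes $110,923.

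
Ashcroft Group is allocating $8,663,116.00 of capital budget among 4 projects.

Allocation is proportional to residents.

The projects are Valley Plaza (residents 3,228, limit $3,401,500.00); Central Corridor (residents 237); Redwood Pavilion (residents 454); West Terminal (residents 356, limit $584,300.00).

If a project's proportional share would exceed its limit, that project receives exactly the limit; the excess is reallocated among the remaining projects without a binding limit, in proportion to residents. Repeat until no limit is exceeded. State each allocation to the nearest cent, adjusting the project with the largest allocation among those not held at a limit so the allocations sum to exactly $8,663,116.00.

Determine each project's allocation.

Residents total: 4,275.
Proportional shares (ignoring caps): Valley Plaza 6,541,412.5025; Central Corridor 480,270.9923; Redwood Pavilion 920,012.7869; West Terminal 721,419.7184.
Cap binds for Valley Plaza ($3,401,500.00), West Terminal ($584,300.00); balance $4,677,316.00 reallocated over remaining residents 691.
Redistributed shares: Central Corridor 1,604,231.3922 → $1,604,231.39; Redwood Pavilion 3,073,084.6078 → $3,073,084.61.

Valley Plaza: $3,401,500.00 | Central Corridor: $1,604,231.39 | Redwood Pavilion: $3,073,084.61 | West Terminal: $584,300.00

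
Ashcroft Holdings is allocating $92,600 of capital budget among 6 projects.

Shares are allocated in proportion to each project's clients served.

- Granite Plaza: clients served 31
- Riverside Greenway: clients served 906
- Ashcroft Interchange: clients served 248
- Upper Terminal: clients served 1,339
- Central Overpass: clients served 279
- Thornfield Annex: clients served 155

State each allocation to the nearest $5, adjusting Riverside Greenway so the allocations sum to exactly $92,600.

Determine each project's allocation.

Granite Plaza: $970; Riverside Greenway: $28,365; Ashcroft Interchange: $7,765; Upper Terminal: $41,915; Central Overpass: $8,735; Thornfield Annex: $4,850

Combined clients served = 2,958.
Unrounded shares: Granite Plaza 31/2,958 × $92,600 = 970.45; Riverside Greenway 906/2,958 × $92,600 = 28,362.27; Ashcroft Interchange 248/2,958 × $92,600 = 7,763.62; Upper Terminal 1,339/2,958 × $92,600 = 41,917.31; Central Overpass 279/2,958 × $92,600 = 8,734.08; Thornfield Annex 155/2,958 × $92,600 = 4,852.27.
At nearest $5: Granite Plaza $970; Riverside Greenway $28,360; Ashcroft Interchange $7,765; Upper Terminal $41,915; Central Overpass $8,735; Thornfield Annex $4,850. Sum = $92,595.
Difference $92,600 − $92,595 = +$5 applied to Riverside Greenway: Riverside Greenway becomes $28,365.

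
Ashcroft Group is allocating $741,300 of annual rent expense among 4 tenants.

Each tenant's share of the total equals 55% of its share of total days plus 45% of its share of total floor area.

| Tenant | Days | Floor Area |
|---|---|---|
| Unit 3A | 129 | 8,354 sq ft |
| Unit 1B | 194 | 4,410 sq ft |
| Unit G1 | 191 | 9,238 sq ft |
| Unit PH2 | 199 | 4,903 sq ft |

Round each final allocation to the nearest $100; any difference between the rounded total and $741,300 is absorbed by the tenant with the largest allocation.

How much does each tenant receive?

Totals — days 713, floor area 26,905.
Composite weights (55% days + 45% floor area): Unit 3A 0.2392; Unit 1B 0.2234; Unit G1 0.3018; Unit PH2 0.2355.
Raw shares: Unit 3A 177,344.22; Unit 1B 165,613.01; Unit G1 223,758.08; Unit PH2 174,584.69.
Rounded to nearest $100: Unit 3A $177,300; Unit 1B $165,600; Unit G1 $223,800; Unit PH2 $174,600. Sum = $741,300.
No rounding difference to absorb.

Unit 3A: $177,300 · Unit 1B: $165,600 · Unit G1: $223,800 · Unit PH2: $174,600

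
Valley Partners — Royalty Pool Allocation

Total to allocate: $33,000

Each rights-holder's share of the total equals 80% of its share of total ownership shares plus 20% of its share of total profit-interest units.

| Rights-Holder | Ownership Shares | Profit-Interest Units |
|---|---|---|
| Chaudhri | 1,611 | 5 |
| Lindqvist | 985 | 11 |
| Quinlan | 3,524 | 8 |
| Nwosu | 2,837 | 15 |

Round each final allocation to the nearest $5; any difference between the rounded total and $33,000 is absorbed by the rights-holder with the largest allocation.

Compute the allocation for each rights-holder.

Totals — ownership shares 8,957, profit-interest units 39.
Combined weights (80% ownership shares + 20% profit-interest units): Chaudhri 0.1695; Lindqvist 0.1444; Quinlan 0.3558; Nwosu 0.3303.
Unrounded shares: Chaudhri 5,594.44; Lindqvist 4,764.74; Quinlan 11,740.54; Nwosu 10,900.28.
After rounding ($5): Chaudhri $5,595; Lindqvist $4,765; Quinlan $11,740; Nwosu $10,900. Sum = $33,000.
No rounding difference to absorb.

Chaudhri: $5,595 | Lindqvist: $4,765 | Quinlan: $11,740 | Nwosu: $10,900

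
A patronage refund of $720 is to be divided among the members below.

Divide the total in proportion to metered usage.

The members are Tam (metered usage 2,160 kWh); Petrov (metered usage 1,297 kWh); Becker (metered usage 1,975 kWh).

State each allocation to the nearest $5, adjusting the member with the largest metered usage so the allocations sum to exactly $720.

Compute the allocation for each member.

Tam: $290; Petrov: $170; Becker: $260

Combined metered usage = 2,160 + 1,297 + 1,975 = 5,432.
Proportional shares: Tam 286.30; Petrov 171.91; Becker 261.78.
Rounded to nearest $5: Tam $285; Petrov $170; Becker $260. Sum = $715.
Difference $720 − $715 = +$5 applied to largest metered usage (Tam): Tam becomes $290.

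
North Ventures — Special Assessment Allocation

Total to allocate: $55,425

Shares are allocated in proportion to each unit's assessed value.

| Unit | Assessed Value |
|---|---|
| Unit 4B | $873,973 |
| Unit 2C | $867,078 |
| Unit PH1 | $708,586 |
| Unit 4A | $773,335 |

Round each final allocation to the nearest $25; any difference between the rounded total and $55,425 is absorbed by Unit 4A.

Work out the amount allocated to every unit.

Total assessed value = 3,222,972.
Pro-rata amounts: Unit 4B 873,973/3,222,972 × $55,425 = 15,029.59; Unit 2C 867,078/3,222,972 × $55,425 = 14,911.02; Unit PH1 708,586/3,222,972 × $55,425 = 12,185.45; Unit 4A 773,335/3,222,972 × $55,425 = 13,298.93.
At nearest $25: Unit 4B $15,025; Unit 2C $14,900; Unit PH1 $12,175; Unit 4A $13,300. Sum = $55,400.
Difference $55,425 − $55,400 = +$25 applied to Unit 4A: Unit 4A becomes $13,325.

Unit 4B: $15,025 | Unit 2C: $14,900 | Unit PH1: $12,175 | Unit 4A: $13,325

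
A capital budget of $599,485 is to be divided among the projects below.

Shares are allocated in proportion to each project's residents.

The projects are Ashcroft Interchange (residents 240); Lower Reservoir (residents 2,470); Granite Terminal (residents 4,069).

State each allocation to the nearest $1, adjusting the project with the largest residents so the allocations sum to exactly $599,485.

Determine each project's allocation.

Combined residents = 240 + 2,470 + 4,069 = 6,779.
Unrounded shares: Ashcroft Interchange 21,223.84; Lower Reservoir 218,428.67; Granite Terminal 359,832.49.
At nearest $1: Ashcroft Interchange $21,224; Lower Reservoir $218,429; Granite Terminal $359,832. Sum = $599,485.
Sum already equals the total — no adjustment.

Ashcroft Interchange: $21,224 · Lower Reservoir: $218,429 · Granite Terminal: $359,832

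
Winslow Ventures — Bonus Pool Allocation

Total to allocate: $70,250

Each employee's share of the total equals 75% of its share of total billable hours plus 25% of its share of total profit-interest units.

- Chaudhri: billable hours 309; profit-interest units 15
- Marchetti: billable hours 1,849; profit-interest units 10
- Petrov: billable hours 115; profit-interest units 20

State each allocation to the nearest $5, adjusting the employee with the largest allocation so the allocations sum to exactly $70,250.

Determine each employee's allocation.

Chaudhri: $13,015; Marchetti: $46,765; Petrov: $10,470

Totals — billable hours 2,273, profit-interest units 45.
Blended shares (75% billable hours + 25% profit-interest units): Chaudhri 0.1853; Marchetti 0.6657; Petrov 0.1491.
Proportional shares: Chaudhri 13,016.70; Marchetti 46,762.08; Petrov 10,471.22.
Rounded to nearest $5: Chaudhri $13,015; Marchetti $46,760; Petrov $10,470. Sum = $70,245.
Difference $70,250 − $70,245 = +$5 applied to largest allocation (Marchetti): Marchetti becomes $46,765.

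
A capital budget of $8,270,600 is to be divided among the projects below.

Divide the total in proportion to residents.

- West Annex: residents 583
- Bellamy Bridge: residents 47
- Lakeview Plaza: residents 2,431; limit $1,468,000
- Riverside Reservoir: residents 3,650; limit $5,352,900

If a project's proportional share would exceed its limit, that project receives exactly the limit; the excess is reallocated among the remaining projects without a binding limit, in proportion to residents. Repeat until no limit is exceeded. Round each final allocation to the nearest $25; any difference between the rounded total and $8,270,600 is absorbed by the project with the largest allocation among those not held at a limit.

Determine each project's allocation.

Total residents = 6,711.
Pro-rata shares before constraints: West Annex 718,486.04; Bellamy Bridge 57,922.55; Lakeview Plaza 2,995,951.21; Riverside Reservoir 4,498,240.20.
Cap binds for Lakeview Plaza ($1,468,000); remaining pool $6,802,600 reallocated over remaining residents 4,280.
Cap binds for Riverside Reservoir ($5,352,900); remaining pool $1,449,700 reallocated over remaining residents 630.
Shares after redistribution: West Annex 1,341,547.78 → $1,341,550; Bellamy Bridge 108,152.22 → $108,150.

West Annex: $1,341,550 | Bellamy Bridge: $108,150 | Lakeview Plaza: $1,468,000 | Riverside Reservoir: $5,352,900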